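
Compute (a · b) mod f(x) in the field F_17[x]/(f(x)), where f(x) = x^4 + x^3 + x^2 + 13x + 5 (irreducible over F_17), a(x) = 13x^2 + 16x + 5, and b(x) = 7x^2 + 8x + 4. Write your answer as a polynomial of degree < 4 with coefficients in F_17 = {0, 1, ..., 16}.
a · b ≡ 6x^3 + 5x^2 + 9x + 7 (mod f(x))

Multiply in F_17[x]: a(x)·b(x) = (13x^2 + 16x + 5)·(7x^2 + 8x + 4) = 6x^4 + 12x^3 + 11x^2 + 2x + 3. This has degree ≥ 4, so divide by f(x) over F_17: 6x^4 + 12x^3 + 11x^2 + 2x + 3 = (6)·(x^4 + x^3 + x^2 + 13x + 5) + (6x^3 + 5x^2 + 9x + 7). Hence a·b ≡ 6x^3 + 5x^2 + 9x + 7 (mod f). (F_17[x]/(f) is a field with 17^4 = 83521 elements since f is irreducible of degree 4.)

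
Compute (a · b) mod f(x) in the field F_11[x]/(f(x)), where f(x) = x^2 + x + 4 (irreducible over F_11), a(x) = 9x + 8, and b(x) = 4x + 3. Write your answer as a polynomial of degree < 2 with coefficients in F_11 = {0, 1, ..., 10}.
a · b ≡ x + 1 (mod f(x))

Multiply in F_11[x]: a(x)·b(x) = (9x + 8)·(4x + 3) = 3x^2 + 4x + 2. This has degree ≥ 2, so divide by f(x) over F_11: 3x^2 + 4x + 2 = (3)·(x^2 + x + 4) + (x + 1). Hence a·b ≡ x + 1 (mod f). (F_11[x]/(f) is a field with 11^2 = 121 elements since f is irreducible of degree 2.)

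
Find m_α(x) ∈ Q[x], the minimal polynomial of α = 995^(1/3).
m_α(x) = x^3 - 995

α satisfies α^3 = 995, so x^3 - 995 annihilates α. By the rational root test, a rational root p/q (in lowest terms) of x^3 - 995 would satisfy p^3 = 995 q^3, forcing q = 1 and p^3 = 995; but 995 is not a perfect cube, contradiction. A monic cubic over Q with no rational root is irreducible (any nontrivial factorization would include a linear factor). Hence x^3 - 995 is the minimal polynomial of α, and in particular [Q(α):Q] = 3.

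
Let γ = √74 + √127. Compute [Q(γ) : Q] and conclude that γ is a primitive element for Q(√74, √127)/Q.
[Q(γ) : Q] = 4 (equivalently, Q(γ) = Q(√74, √127))

Obviously Q(γ) ⊆ Q(√74, √127), and [Q(√74, √127):Q] = 4 (since 74, 127 are distinct squarefree integers > 1 with 9398 not a perfect square). To show equality we compute the minimal polynomial of γ. From γ = √74 + √127: γ^2 = 74 + 2√(9398) + 127 = 201 + 2√(9398), so γ^2 - 201 = 2√(9398); squaring, (γ^2 - 201)^2 = 4·9398, i.e. γ^4 - 402γ^2 + 40401 - 37592 = 0, i.e. γ^4 - 402γ^2 + 2809 = 0. So γ is a root of x^4 - 402x^2 + 2809. This polynomial is irreducible over Q: it has no rational root (each ±√74 ± √127 is irrational), and any factorization into two quadratics over Q would force √(9398) ∈ Q (pairing opposite roots) or √74, √127 ∈ Q (other pairings), all impossible. Hence [Q(γ):Q] = 4 = [Q(√74, √127):Q], so Q(γ) = Q(√74, √127).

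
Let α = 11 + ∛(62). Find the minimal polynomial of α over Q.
m_α(x) = x^3 - 33x^2 + 363x - 1393

Set β = α - 11 = ∛(62), so β^3 = 62. Then (α - 11)^3 - 62 = 0, i.e. α is a root of g(x) = (x - 11)^3 - 62 = x^3 - 33x^2 + 363x - 1393. Since g(x) = h(x - 11) where h(x) = x^3 - 62, and h is irreducible over Q (because 62 is not a perfect cube, so h has no rational root, and a monic cubic with no rational root is irreducible), g is also irreducible (irreducibility is preserved under the substitution x → x - 11). Hence m_α(x) = x^3 - 33x^2 + 363x - 1393.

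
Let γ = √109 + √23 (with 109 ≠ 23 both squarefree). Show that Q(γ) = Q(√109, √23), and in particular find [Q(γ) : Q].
[Q(γ) : Q] = 4 (equivalently, Q(γ) = Q(√109, √23))

Obviously Q(γ) ⊆ Q(√109, √23), and [Q(√109, √23):Q] = 4 (since 109, 23 are distinct squarefree integers > 1 with 2507 not a perfect square). To show equality we compute the minimal polynomial of γ. From γ = √109 + √23: γ^2 = 109 + 2√(2507) + 23 = 132 + 2√(2507), so γ^2 - 132 = 2√(2507); squaring, (γ^2 - 132)^2 = 4·2507, i.e. γ^4 - 264γ^2 + 17424 - 10028 = 0, i.e. γ^4 - 264γ^2 + 7396 = 0. So γ is a root of x^4 - 264x^2 + 7396. This polynomial is irreducible over Q: it has no rational root (each ±√109 ± √23 is irrational), and any factorization into two quadratics over Q would force √(2507) ∈ Q (pairing opposite roots) or √109, √23 ∈ Q (other pairings), all impossible. Hence [Q(γ):Q] = 4 = [Q(√109, √23):Q], so Q(γ) = Q(√109, √23).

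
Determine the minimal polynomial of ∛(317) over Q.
m_α(x) = x^3 - 317

α satisfies α^3 = 317, so x^3 - 317 annihilates α. By the rational root test, a rational root p/q (in lowest terms) of x^3 - 317 would satisfy p^3 = 317 q^3, forcing q = 1 and p^3 = 317; but 317 is not a perfect cube, contradiction. A monic cubic over Q with no rational root is irreducible (any nontrivial factorization would include a linear factor). Hence x^3 - 317 is the minimal polynomial of α, and in particular [Q(α):Q] = 3.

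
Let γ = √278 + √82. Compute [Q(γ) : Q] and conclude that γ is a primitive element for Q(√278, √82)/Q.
[Q(γ) : Q] = 4 (equivalently, Q(γ) = Q(√278, √82))

Obviously Q(γ) ⊆ Q(√278, √82), and [Q(√278, √82):Q] = 4 (since 278, 82 are distinct squarefree integers > 1 with 22796 not a perfect square). To show equality we compute the minimal polynomial of γ. From γ = √278 + √82: γ^2 = 278 + 2√(22796) + 82 = 360 + 2√(22796), so γ^2 - 360 = 2√(22796); squaring, (γ^2 - 360)^2 = 4·22796, i.e. γ^4 - 720γ^2 + 129600 - 91184 = 0, i.e. γ^4 - 720γ^2 + 38416 = 0. So γ is a root of x^4 - 720x^2 + 38416. This polynomial is irreducible over Q: it has no rational root (each ±√278 ± √82 is irrational), and any factorization into two quadratics over Q would force √(22796) ∈ Q (pairing opposite roots) or √278, √82 ∈ Q (other pairings), all impossible. Hence [Q(γ):Q] = 4 = [Q(√278, √82):Q], so Q(γ) = Q(√278, √82).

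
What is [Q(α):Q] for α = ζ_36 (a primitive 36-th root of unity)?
[Q(α):Q] = 12

The minimal polynomial of ζ_36 over Q is the 36-th cyclotomic polynomial Φ_36(x), which is irreducible over Q and has degree φ(36) = 12. Hence [Q(α):Q] = φ(36) = 12.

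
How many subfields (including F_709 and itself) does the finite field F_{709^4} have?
F_{709^4} has 3 subfields

The subfields of F_{p^n} are exactly the fields F_{p^d} for d | n (each is the fixed field of the unique index-d subgroup of Gal(F_{p^n}/F_p) ≅ Z/nZ). The divisors of n = 4 are {1, 2, 4}, giving 3 subfields: F_{709^1}, F_{709^2}, F_{709^4}.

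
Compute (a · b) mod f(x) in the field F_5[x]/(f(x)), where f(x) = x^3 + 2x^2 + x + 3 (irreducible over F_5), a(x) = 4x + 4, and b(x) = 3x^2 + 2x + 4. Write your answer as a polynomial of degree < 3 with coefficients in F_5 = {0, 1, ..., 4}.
a · b ≡ x^2 + 2x (mod f(x))

Multiply in F_5[x]: a(x)·b(x) = (4x + 4)·(3x^2 + 2x + 4) = 2x^3 + 4x + 1. This has degree ≥ 3, so divide by f(x) over F_5: 2x^3 + 4x + 1 = (2)·(x^3 + 2x^2 + x + 3) + (x^2 + 2x). Hence a·b ≡ x^2 + 2x (mod f). (F_5[x]/(f) is a field with 5^3 = 125 elements since f is irreducible of degree 3.)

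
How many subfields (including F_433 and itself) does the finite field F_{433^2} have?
F_{433^2} has 2 subfields

The subfields of F_{p^n} are exactly the fields F_{p^d} for d | n (each is the fixed field of the unique index-d subgroup of Gal(F_{p^n}/F_p) ≅ Z/nZ). The divisors of n = 2 are {1, 2}, giving 2 subfields: F_{433^1}, F_{433^2}.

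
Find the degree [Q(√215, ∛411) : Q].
[Q(√215, ∛411) : Q] = 6

Let L = Q(√215, ∛411). Since Q(√215) ⊂ L and [Q(√215):Q] = 2, the tower law gives 2 | [L:Q]. Likewise Q(∛411) ⊂ L with [Q(∛411):Q] = 3 (because 411 is not a perfect cube), so 3 | [L:Q]. As gcd(2,3) = 1, [L:Q] is divisible by 6. Conversely L is generated over Q by √215 and ∛411, so [L:Q] ≤ 2·3 = 6. Therefore [Q(√215, ∛411) : Q] = 6.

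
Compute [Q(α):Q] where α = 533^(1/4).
[Q(α):Q] = 4

α is a root of x^4 - 533. By Eisenstein's criterion at the prime p = 13 (which divides the constant term 533 but p^2 = 169 does not, since 533 is squarefree), x^4 - 533 is irreducible over Q. Hence [Q(α):Q] = 4.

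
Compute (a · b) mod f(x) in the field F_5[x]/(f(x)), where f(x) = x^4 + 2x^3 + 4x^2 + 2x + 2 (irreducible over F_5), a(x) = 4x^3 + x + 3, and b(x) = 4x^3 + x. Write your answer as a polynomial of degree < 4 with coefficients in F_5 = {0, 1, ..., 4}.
a · b ≡ 2x^3 + x^2 + x + 4 (mod f(x))

Multiply in F_5[x]: a(x)·b(x) = (4x^3 + x + 3)·(4x^3 + x) = x^6 + 3x^4 + 2x^3 + x^2 + 3x. This has degree ≥ 4, so divide by f(x) over F_5: x^6 + 3x^4 + 2x^3 + x^2 + 3x = (x^2 + 3x + 3)·(x^4 + 2x^3 + 4x^2 + 2x + 2) + (2x^3 + x^2 + x + 4). Hence a·b ≡ 2x^3 + x^2 + x + 4 (mod f). (F_5[x]/(f) is a field with 5^4 = 625 elements since f is irreducible of degree 4.)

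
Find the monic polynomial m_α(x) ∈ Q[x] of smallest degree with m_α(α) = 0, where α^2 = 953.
m_α(x) = x^2 - 953

α satisfies α^2 - 953 = 0, so x^2 - 953 annihilates α. Since d = 953 is squarefree and ≠ 1, it is not a perfect square in Q, so x^2 - 953 has no rational root and is therefore irreducible over Q (a degree-2 polynomial over a field is irreducible iff it has no root). Hence m_α(x) = x^2 - 953.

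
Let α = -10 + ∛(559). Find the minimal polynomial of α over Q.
m_α(x) = x^3 + 30x^2 + 300x + 441

Set β = α + 10 = ∛(559), so β^3 = 559. Then (α + 10)^3 - 559 = 0, i.e. α is a root of g(x) = (x + 10)^3 - 559 = x^3 + 30x^2 + 300x + 441. Since g(x) = h(x + 10) where h(x) = x^3 - 559, and h is irreducible over Q (because 559 is not a perfect cube, so h has no rational root, and a monic cubic with no rational root is irreducible), g is also irreducible (irreducibility is preserved under the substitution x → x + 10). Hence m_α(x) = x^3 + 30x^2 + 300x + 441.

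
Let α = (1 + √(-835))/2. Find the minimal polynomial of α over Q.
m_α(x) = x^2 - x + 209

From 2α - 1 = √(-835), squaring gives (2α - 1)^2 = -835, i.e. 4α^2 - 4α + 1 = -835, so α^2 - α + (1 + 835)/4 = 0. Since -835 ≡ 1 (mod 4), (1 + 835)/4 = 209 ∈ Z. The polynomial x^2 - x + 209 has discriminant 1 - 4·(209) = -835, which is not a perfect square in Q (d = -835 is squarefree and ≠ 1), so x^2 - x + 209 is irreducible over Q. It is the minimal polynomial of α.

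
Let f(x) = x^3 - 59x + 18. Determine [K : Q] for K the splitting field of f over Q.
[K : Q] = 6

By the rational root test, any rational root of the monic integer polynomial f(x) = x^3 - 59x + 18 must be an integer dividing the constant term 18, i.e. one of ±{1, 2, 3, 6, 9, 18}. Evaluating: f(1) = -40, f(-1) = 76, f(2) = -92, f(-2) = 128, f(3) = -132, f(-3) = 168, f(6) = -120, f(-6) = 156, f(9) = 216, f(-9) = -180, f(18) = 4788, f(-18) = -4752; none is 0, so f has no rational root and is therefore irreducible over Q (a cubic with no linear factor over a field is irreducible). For an irreducible cubic, the Galois group is A_3 or S_3 according as the discriminant disc(f) = -4a^3 - 27b^2 = -4·(-59)^3 - 27·(18)^2 = 812768 is or is not a square in Q. Here disc(f) = 812768 is not a perfect square in Q, so the Galois group of f over Q is not contained in A_3 and must be all of S_3. The splitting field has degree |S_3| = 6 over Q, so [K : Q] = 6.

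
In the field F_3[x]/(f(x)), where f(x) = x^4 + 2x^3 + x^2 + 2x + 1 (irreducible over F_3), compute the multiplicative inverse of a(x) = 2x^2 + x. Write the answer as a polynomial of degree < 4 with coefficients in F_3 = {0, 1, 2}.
a(x)^(-1) ≡ x^2 + 1 (mod f(x))

Since f is irreducible over F_3, F_3[x]/(f) is a field and a(x) ≠ 0 has an inverse. Apply the extended Euclidean algorithm to f(x) and a(x) in F_3[x]: f(x) = (2x^2 + 2)·a(x) + (1). The last nonzero remainder is the constant 1 = gcd(f, a) in F_3. Back-substituting through the division chain expresses 1 = s(x)·a(x) + t(x)·f(x) with s(x) ≡ x^2 + 1 (mod f), so a(x)^(-1) ≡ s(x) = x^2 + 1 (mod f). Check: (2x^2 + x)·(x^2 + 1) = 2x^4 + x^3 + 2x^2 + x ≡ 1 (mod x^4 + 2x^3 + x^2 + 2x + 1).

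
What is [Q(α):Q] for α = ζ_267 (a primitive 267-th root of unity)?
[Q(α):Q] = 176

The minimal polynomial of ζ_267 over Q is the 267-th cyclotomic polynomial Φ_267(x), which is irreducible over Q and has degree φ(267) = 176. Hence [Q(α):Q] = φ(267) = 176.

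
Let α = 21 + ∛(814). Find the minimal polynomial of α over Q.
m_α(x) = x^3 - 63x^2 + 1323x - 10075

Set β = α - 21 = ∛(814), so β^3 = 814. Then (α - 21)^3 - 814 = 0, i.e. α is a root of g(x) = (x - 21)^3 - 814 = x^3 - 63x^2 + 1323x - 10075. Since g(x) = h(x - 21) where h(x) = x^3 - 814, and h is irreducible over Q (because 814 is not a perfect cube, so h has no rational root, and a monic cubic with no rational root is irreducible), g is also irreducible (irreducibility is preserved under the substitution x → x - 21). Hence m_α(x) = x^3 - 63x^2 + 1323x - 10075.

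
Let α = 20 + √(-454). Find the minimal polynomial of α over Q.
m_α(x) = x^2 - 40x + 854

From α - 20 = √(-454), squaring gives (α - 20)^2 = -454, i.e. α^2 - 40α + 400 = -454, so α^2 - 40α + 854 = 0. The discriminant of x^2 - 40x + 854 is (-40)^2 - 4·(854) = 1600 - 3416 = -1816, and 4·(-454) is not a perfect square in Q since -454 is squarefree and ≠ 1. Hence x^2 - 40x + 854 is irreducible over Q and is the minimal polynomial of α.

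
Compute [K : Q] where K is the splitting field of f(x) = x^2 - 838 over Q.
[K : Q] = 2

f(x) = x^2 - 838 factors as (x - √838)(x + √838). The splitting field is K = Q(√838). Since 838 is squarefree and > 1, it is not a perfect square, so x^2 - 838 is irreducible over Q and [Q(√838) : Q] = 2. Hence [K : Q] = 2.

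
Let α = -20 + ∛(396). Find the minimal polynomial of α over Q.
m_α(x) = x^3 + 60x^2 + 1200x + 7604

Set β = α + 20 = ∛(396), so β^3 = 396. Then (α + 20)^3 - 396 = 0, i.e. α is a root of g(x) = (x + 20)^3 - 396 = x^3 + 60x^2 + 1200x + 7604. Since g(x) = h(x + 20) where h(x) = x^3 - 396, and h is irreducible over Q (because 396 is not a perfect cube, so h has no rational root, and a monic cubic with no rational root is irreducible), g is also irreducible (irreducibility is preserved under the substitution x → x + 20). Hence m_α(x) = x^3 + 60x^2 + 1200x + 7604.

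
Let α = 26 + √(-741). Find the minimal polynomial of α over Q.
m_α(x) = x^2 - 52x + 1417

From α - 26 = √(-741), squaring gives (α - 26)^2 = -741, i.e. α^2 - 52α + 676 = -741, so α^2 - 52α + 1417 = 0. The discriminant of x^2 - 52x + 1417 is (-52)^2 - 4·(1417) = 2704 - 5668 = -2964, and 4·(-741) is not a perfect square in Q since -741 is squarefree and ≠ 1. Hence x^2 - 52x + 1417 is irreducible over Q and is the minimal polynomial of α.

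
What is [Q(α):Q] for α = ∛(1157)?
[Q(α):Q] = 3

The minimal polynomial of α is x^3 - 1157, irreducible over Q since 1157 is not a perfect cube (so x^3 - 1157 has no rational root). Hence [Q(α):Q] = deg(m_α) = 3.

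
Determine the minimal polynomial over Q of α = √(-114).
m_α(x) = x^2 + 114

α satisfies α^2 + 114 = 0, so x^2 + 114 annihilates α. Since d = -114 is squarefree and ≠ 1, it is not a perfect square in Q, so x^2 + 114 has no rational root and is therefore irreducible over Q (a degree-2 polynomial over a field is irreducible iff it has no root). Hence m_α(x) = x^2 + 114.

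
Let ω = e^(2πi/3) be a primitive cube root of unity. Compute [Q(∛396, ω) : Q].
[Q(∛396, ω) : Q] = 6

[Q(∛396):Q] = 3 (min poly x^3 - 396, irreducible since 396 is not a perfect cube). [Q(ω):Q] = 2 (min poly x^2 + x + 1). Since Q(∛396) ⊂ R and ω ∉ R, we have ω ∉ Q(∛396), so x^2 + x + 1 remains irreducible over Q(∛396) and [Q(∛396, ω) : Q(∛396)] = 2. By the tower law, [Q(∛396, ω) : Q] = 3 · 2 = 6. (In fact Q(∛396, ω) is the splitting field of x^3 - 396 over Q.)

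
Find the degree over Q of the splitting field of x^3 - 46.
[K : Q] = 6

The roots of x^3 - 46 are ∛46, ω∛46, ω^2∛46 where ω = e^(2πi/3) is a primitive cube root of unity, so K = Q(∛46, ω). Now [Q(∛46):Q] = 3 (since 46 is not a perfect cube, x^3 - 46 is irreducible) and [Q(ω):Q] = 2. Both 2 and 3 divide [K:Q], and [K:Q] ≤ 3·2 = 6, so [K:Q] = 6. (Equivalently: Q(∛46) ⊂ R but ω ∉ R, so [K : Q(∛46)] = 2.)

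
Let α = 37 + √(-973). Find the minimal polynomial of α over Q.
m_α(x) = x^2 - 74x + 2342

From α - 37 = √(-973), squaring gives (α - 37)^2 = -973, i.e. α^2 - 74α + 1369 = -973, so α^2 - 74α + 2342 = 0. The discriminant of x^2 - 74x + 2342 is (-74)^2 - 4·(2342) = 5476 - 9368 = -3892, and 4·(-973) is not a perfect square in Q since -973 is squarefree and ≠ 1. Hence x^2 - 74x + 2342 is irreducible over Q and is the minimal polynomial of α.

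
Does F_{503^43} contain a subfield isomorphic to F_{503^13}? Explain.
No: F_{503^13} is not a subfield of F_{503^43}

F_{p^m} embeds in F_{p^n} iff m | n. Here 13 ∤ 43 (since 43 = 3·13 + 4 with remainder 4 ≠ 0), so F_{503^13} is not a subfield of F_{503^43}. Equivalently: if it were, the tower law would give 13 = [F_{503^13}:F_503] dividing [F_{503^43}:F_503] = 43, contradiction.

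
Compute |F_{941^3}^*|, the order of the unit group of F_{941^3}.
|F_{941^3}^*| = 833237620

F_{941^3} has 941^3 = 833237621 elements; its multiplicative group consists of all nonzero elements, so |F_{941^3}^*| = 833237621 - 1 = 833237620. (It is cyclic since any finite subgroup of the multiplicative group of a field is cyclic.)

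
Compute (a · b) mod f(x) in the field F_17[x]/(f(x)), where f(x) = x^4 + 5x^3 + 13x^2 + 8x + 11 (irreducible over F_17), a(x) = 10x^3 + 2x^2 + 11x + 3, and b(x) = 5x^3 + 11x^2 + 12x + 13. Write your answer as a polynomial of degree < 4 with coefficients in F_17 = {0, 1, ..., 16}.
a · b ≡ 7x^2 + 16x + 14 (mod f(x))

Multiply in F_17[x]: a(x)·b(x) = (10x^3 + 2x^2 + 11x + 3)·(5x^3 + 11x^2 + 12x + 13) = 16x^6 + x^5 + 10x^4 + x^3 + 4x^2 + 9x + 5. This has degree ≥ 4, so divide by f(x) over F_17: 16x^6 + x^5 + 10x^4 + x^3 + 4x^2 + 9x + 5 = (16x^2 + 6x + 10)·(x^4 + 5x^3 + 13x^2 + 8x + 11) + (7x^2 + 16x + 14). Hence a·b ≡ 7x^2 + 16x + 14 (mod f). (F_17[x]/(f) is a field with 17^4 = 83521 elements since f is irreducible of degree 4.)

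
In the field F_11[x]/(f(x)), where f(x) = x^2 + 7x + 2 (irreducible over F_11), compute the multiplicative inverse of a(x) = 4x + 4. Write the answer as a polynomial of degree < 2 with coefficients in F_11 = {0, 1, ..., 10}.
a(x)^(-1) ≡ 9x + 10 (mod f(x))

Since f is irreducible over F_11, F_11[x]/(f) is a field and a(x) ≠ 0 has an inverse. Apply the extended Euclidean algorithm to f(x) and a(x) in F_11[x]: f(x) = (3x + 7)·a(x) + (7). The last nonzero remainder is the constant 7 = gcd(f, a) in F_11. Back-substituting through the division chain expresses 7 = s(x)·a(x) + t(x)·f(x) with s(x) ≡ 8x + 4 (mod f), so (8x + 4)·a(x) ≡ 7 (mod f). Multiplying by 7^(-1) ≡ 8 in F_11 gives a(x)^(-1) ≡ 8·(8x + 4) ≡ 9x + 10 (mod f). Check: (4x + 4)·(9x + 10) = 3x^2 + 10x + 7 ≡ 1 (mod x^2 + 7x + 2).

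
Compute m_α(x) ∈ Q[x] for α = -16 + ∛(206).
m_α(x) = x^3 + 48x^2 + 768x + 3890

Set β = α + 16 = ∛(206), so β^3 = 206. Then (α + 16)^3 - 206 = 0, i.e. α is a root of g(x) = (x + 16)^3 - 206 = x^3 + 48x^2 + 768x + 3890. Since g(x) = h(x + 16) where h(x) = x^3 - 206, and h is irreducible over Q (because 206 is not a perfect cube, so h has no rational root, and a monic cubic with no rational root is irreducible), g is also irreducible (irreducibility is preserved under the substitution x → x + 16). Hence m_α(x) = x^3 + 48x^2 + 768x + 3890.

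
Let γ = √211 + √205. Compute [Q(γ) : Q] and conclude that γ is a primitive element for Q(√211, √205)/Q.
[Q(γ) : Q] = 4 (equivalently, Q(γ) = Q(√211, √205))

Obviously Q(γ) ⊆ Q(√211, √205), and [Q(√211, √205):Q] = 4 (since 211, 205 are distinct squarefree integers > 1 with 43255 not a perfect square). To show equality we compute the minimal polynomial of γ. From γ = √211 + √205: γ^2 = 211 + 2√(43255) + 205 = 416 + 2√(43255), so γ^2 - 416 = 2√(43255); squaring, (γ^2 - 416)^2 = 4·43255, i.e. γ^4 - 832γ^2 + 173056 - 173020 = 0, i.e. γ^4 - 832γ^2 + 36 = 0. So γ is a root of x^4 - 832x^2 + 36. This polynomial is irreducible over Q: it has no rational root (each ±√211 ± √205 is irrational), and any factorization into two quadratics over Q would force √(43255) ∈ Q (pairing opposite roots) or √211, √205 ∈ Q (other pairings), all impossible. Hence [Q(γ):Q] = 4 = [Q(√211, √205):Q], so Q(γ) = Q(√211, √205).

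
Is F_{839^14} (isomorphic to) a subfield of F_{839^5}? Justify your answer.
No: F_{839^14} is not a subfield of F_{839^5}

F_{p^m} embeds in F_{p^n} iff m | n. Here 14 ∤ 5 (since 5 = 0·14 + 5 with remainder 5 ≠ 0), so F_{839^14} is not a subfield of F_{839^5}. Equivalently: if it were, the tower law would give 14 = [F_{839^14}:F_839] dividing [F_{839^5}:F_839] = 5, contradiction.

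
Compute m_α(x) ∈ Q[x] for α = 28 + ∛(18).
m_α(x) = x^3 - 84x^2 + 2352x - 21970

Set β = α - 28 = ∛(18), so β^3 = 18. Then (α - 28)^3 - 18 = 0, i.e. α is a root of g(x) = (x - 28)^3 - 18 = x^3 - 84x^2 + 2352x - 21970. Since g(x) = h(x - 28) where h(x) = x^3 - 18, and h is irreducible over Q (because 18 is not a perfect cube, so h has no rational root, and a monic cubic with no rational root is irreducible), g is also irreducible (irreducibility is preserved under the substitution x → x - 28). Hence m_α(x) = x^3 - 84x^2 + 2352x - 21970.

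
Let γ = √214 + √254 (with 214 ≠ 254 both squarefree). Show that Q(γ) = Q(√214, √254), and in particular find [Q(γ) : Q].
[Q(γ) : Q] = 4 (equivalently, Q(γ) = Q(√214, √254))

Obviously Q(γ) ⊆ Q(√214, √254), and [Q(√214, √254):Q] = 4 (since 214, 254 are distinct squarefree integers > 1 with 54356 not a perfect square). To show equality we compute the minimal polynomial of γ. From γ = √214 + √254: γ^2 = 214 + 2√(54356) + 254 = 468 + 2√(54356), so γ^2 - 468 = 2√(54356); squaring, (γ^2 - 468)^2 = 4·54356, i.e. γ^4 - 936γ^2 + 219024 - 217424 = 0, i.e. γ^4 - 936γ^2 + 1600 = 0. So γ is a root of x^4 - 936x^2 + 1600. This polynomial is irreducible over Q: it has no rational root (each ±√214 ± √254 is irrational), and any factorization into two quadratics over Q would force √(54356) ∈ Q (pairing opposite roots) or √214, √254 ∈ Q (other pairings), all impossible. Hence [Q(γ):Q] = 4 = [Q(√214, √254):Q], so Q(γ) = Q(√214, √254).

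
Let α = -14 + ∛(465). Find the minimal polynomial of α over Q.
m_α(x) = x^3 + 42x^2 + 588x + 2279

Set β = α + 14 = ∛(465), so β^3 = 465. Then (α + 14)^3 - 465 = 0, i.e. α is a root of g(x) = (x + 14)^3 - 465 = x^3 + 42x^2 + 588x + 2279. Since g(x) = h(x + 14) where h(x) = x^3 - 465, and h is irreducible over Q (because 465 is not a perfect cube, so h has no rational root, and a monic cubic with no rational root is irreducible), g is also irreducible (irreducibility is preserved under the substitution x → x + 14). Hence m_α(x) = x^3 + 42x^2 + 588x + 2279.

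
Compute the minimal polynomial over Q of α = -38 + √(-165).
m_α(x) = x^2 + 76x + 1609

From α + 38 = √(-165), squaring gives (α + 38)^2 = -165, i.e. α^2 + 76α + 1444 = -165, so α^2 + 76α + 1609 = 0. The discriminant of x^2 + 76x + 1609 is (76)^2 - 4·(1609) = 5776 - 6436 = -660, and 4·(-165) is not a perfect square in Q since -165 is squarefree and ≠ 1. Hence x^2 + 76x + 1609 is irreducible over Q and is the minimal polynomial of α.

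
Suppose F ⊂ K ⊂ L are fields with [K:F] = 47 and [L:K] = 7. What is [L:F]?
[L:F] = 329

The tower law says that for any tower of field extensions F ⊂ K ⊂ L with finite degrees, [L:F] = [L:K] · [K:F]. Here this gives [L:F] = 7 · 47 = 329.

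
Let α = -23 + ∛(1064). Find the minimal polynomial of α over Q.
m_α(x) = x^3 + 69x^2 + 1587x + 11103

Set β = α + 23 = ∛(1064), so β^3 = 1064. Then (α + 23)^3 - 1064 = 0, i.e. α is a root of g(x) = (x + 23)^3 - 1064 = x^3 + 69x^2 + 1587x + 11103. Since g(x) = h(x + 23) where h(x) = x^3 - 1064, and h is irreducible over Q (because 1064 is not a perfect cube, so h has no rational root, and a monic cubic with no rational root is irreducible), g is also irreducible (irreducibility is preserved under the substitution x → x + 23). Hence m_α(x) = x^3 + 69x^2 + 1587x + 11103.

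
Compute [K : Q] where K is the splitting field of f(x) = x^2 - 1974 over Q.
[K : Q] = 2

f(x) = x^2 - 1974 factors as (x - √1974)(x + √1974). The splitting field is K = Q(√1974). Since 1974 is squarefree and > 1, it is not a perfect square, so x^2 - 1974 is irreducible over Q and [Q(√1974) : Q] = 2. Hence [K : Q] = 2.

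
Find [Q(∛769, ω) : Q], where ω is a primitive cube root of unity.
[Q(∛769, ω) : Q] = 6

[Q(∛769):Q] = 3 (min poly x^3 - 769, irreducible since 769 is not a perfect cube). [Q(ω):Q] = 2 (min poly x^2 + x + 1). Since Q(∛769) ⊂ R and ω ∉ R, we have ω ∉ Q(∛769), so x^2 + x + 1 remains irreducible over Q(∛769) and [Q(∛769, ω) : Q(∛769)] = 2. By the tower law, [Q(∛769, ω) : Q] = 3 · 2 = 6. (In fact Q(∛769, ω) is the splitting field of x^3 - 769 over Q.)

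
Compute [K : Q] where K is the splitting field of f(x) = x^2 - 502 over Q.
[K : Q] = 2

f(x) = x^2 - 502 factors as (x - √502)(x + √502). The splitting field is K = Q(√502). Since 502 is squarefree and > 1, it is not a perfect square, so x^2 - 502 is irreducible over Q and [Q(√502) : Q] = 2. Hence [K : Q] = 2.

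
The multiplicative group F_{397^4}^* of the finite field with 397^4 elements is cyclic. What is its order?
|F_{397^4}^*| = 24840596880

F_{397^4} has 397^4 = 24840596881 elements; its multiplicative group consists of all nonzero elements, so |F_{397^4}^*| = 24840596881 - 1 = 24840596880. (It is cyclic since any finite subgroup of the multiplicative group of a field is cyclic.)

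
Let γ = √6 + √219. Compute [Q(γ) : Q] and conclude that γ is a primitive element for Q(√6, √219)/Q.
[Q(γ) : Q] = 4 (equivalently, Q(γ) = Q(√6, √219))

Obviously Q(γ) ⊆ Q(√6, √219), and [Q(√6, √219):Q] = 4 (since 6, 219 are distinct squarefree integers > 1 with 1314 not a perfect square). To show equality we compute the minimal polynomial of γ. From γ = √6 + √219: γ^2 = 6 + 2√(1314) + 219 = 225 + 2√(1314), so γ^2 - 225 = 2√(1314); squaring, (γ^2 - 225)^2 = 4·1314, i.e. γ^4 - 450γ^2 + 50625 - 5256 = 0, i.e. γ^4 - 450γ^2 + 45369 = 0. So γ is a root of x^4 - 450x^2 + 45369. This polynomial is irreducible over Q: it has no rational root (each ±√6 ± √219 is irrational), and any factorization into two quadratics over Q would force √(1314) ∈ Q (pairing opposite roots) or √6, √219 ∈ Q (other pairings), all impossible. Hence [Q(γ):Q] = 4 = [Q(√6, √219):Q], so Q(γ) = Q(√6, √219).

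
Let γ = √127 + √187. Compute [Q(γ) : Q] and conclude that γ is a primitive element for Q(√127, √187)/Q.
[Q(γ) : Q] = 4 (equivalently, Q(γ) = Q(√127, √187))

Obviously Q(γ) ⊆ Q(√127, √187), and [Q(√127, √187):Q] = 4 (since 127, 187 are distinct squarefree integers > 1 with 23749 not a perfect square). To show equality we compute the minimal polynomial of γ. From γ = √127 + √187: γ^2 = 127 + 2√(23749) + 187 = 314 + 2√(23749), so γ^2 - 314 = 2√(23749); squaring, (γ^2 - 314)^2 = 4·23749, i.e. γ^4 - 628γ^2 + 98596 - 94996 = 0, i.e. γ^4 - 628γ^2 + 3600 = 0. So γ is a root of x^4 - 628x^2 + 3600. This polynomial is irreducible over Q: it has no rational root (each ±√127 ± √187 is irrational), and any factorization into two quadratics over Q would force √(23749) ∈ Q (pairing opposite roots) or √127, √187 ∈ Q (other pairings), all impossible. Hence [Q(γ):Q] = 4 = [Q(√127, √187):Q], so Q(γ) = Q(√127, √187).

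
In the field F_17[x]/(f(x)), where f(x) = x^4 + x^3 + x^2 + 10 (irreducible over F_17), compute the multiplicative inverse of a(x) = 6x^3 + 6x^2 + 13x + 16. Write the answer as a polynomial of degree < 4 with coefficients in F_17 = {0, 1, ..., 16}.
a(x)^(-1) ≡ 7x^3 + 8x + 15 (mod f(x))

Since f is irreducible over F_17, F_17[x]/(f) is a field and a(x) ≠ 0 has an inverse. Apply the extended Euclidean algorithm to f(x) and a(x) in F_17[x]: f(x) = (3x)·a(x) + (13x^2 + 3x + 10);  a(x) = (7x + 8)·(13x^2 + 3x + 10) + (4x + 4);  (13x^2 + 3x + 10) = (16x + 6)·(4x + 4) + (3). The last nonzero remainder is the constant 3 = gcd(f, a) in F_17. Back-substituting through the division chain expresses 3 = s(x)·a(x) + t(x)·f(x) with s(x) ≡ 4x^3 + 7x + 11 (mod f), so (4x^3 + 7x + 11)·a(x) ≡ 3 (mod f). Multiplying by 3^(-1) ≡ 6 in F_17 gives a(x)^(-1) ≡ 6·(4x^3 + 7x + 11) ≡ 7x^3 + 8x + 15 (mod f). Check: (6x^3 + 6x^2 + 13x + 16)·(7x^3 + 8x + 15) = 8x^6 + 8x^5 + 3x^4 + 12x^3 + 7x^2 + 2 ≡ 1 (mod x^4 + x^3 + x^2 + 10).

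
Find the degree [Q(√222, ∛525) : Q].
[Q(√222, ∛525) : Q] = 6

Let L = Q(√222, ∛525). Since Q(√222) ⊂ L and [Q(√222):Q] = 2, the tower law gives 2 | [L:Q]. Likewise Q(∛525) ⊂ L with [Q(∛525):Q] = 3 (because 525 is not a perfect cube), so 3 | [L:Q]. As gcd(2,3) = 1, [L:Q] is divisible by 6. Conversely L is generated over Q by √222 and ∛525, so [L:Q] ≤ 2·3 = 6. Therefore [Q(√222, ∛525) : Q] = 6.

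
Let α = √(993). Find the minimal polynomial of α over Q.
m_α(x) = x^2 - 993

α satisfies α^2 - 993 = 0, so x^2 - 993 annihilates α. Since d = 993 is squarefree and ≠ 1, it is not a perfect square in Q, so x^2 - 993 has no rational root and is therefore irreducible over Q (a degree-2 polynomial over a field is irreducible iff it has no root). Hence m_α(x) = x^2 - 993.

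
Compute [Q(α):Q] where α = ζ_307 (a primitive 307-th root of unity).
[Q(α):Q] = 306

The minimal polynomial of ζ_307 over Q is the 307-th cyclotomic polynomial Φ_307(x), which is irreducible over Q and has degree φ(307) = 306. Hence [Q(α):Q] = φ(307) = 306.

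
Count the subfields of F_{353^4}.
F_{353^4} has 3 subfields

The subfields of F_{p^n} are exactly the fields F_{p^d} for d | n (each is the fixed field of the unique index-d subgroup of Gal(F_{p^n}/F_p) ≅ Z/nZ). The divisors of n = 4 are {1, 2, 4}, giving 3 subfields: F_{353^1}, F_{353^2}, F_{353^4}.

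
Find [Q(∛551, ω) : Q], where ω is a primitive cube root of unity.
[Q(∛551, ω) : Q] = 6

[Q(∛551):Q] = 3 (min poly x^3 - 551, irreducible since 551 is not a perfect cube). [Q(ω):Q] = 2 (min poly x^2 + x + 1). Since Q(∛551) ⊂ R and ω ∉ R, we have ω ∉ Q(∛551), so x^2 + x + 1 remains irreducible over Q(∛551) and [Q(∛551, ω) : Q(∛551)] = 2. By the tower law, [Q(∛551, ω) : Q] = 3 · 2 = 6. (In fact Q(∛551, ω) is the splitting field of x^3 - 551 over Q.)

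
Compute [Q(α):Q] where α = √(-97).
[Q(α):Q] = 2

[Q(α):Q] equals the degree of the minimal polynomial of α. Here α^2 = -97 and x^2 + 97 is irreducible (d = -97 is squarefree, ≠ 1, hence not a square), so deg(m_α) = 2. Thus [Q(α):Q] = 2.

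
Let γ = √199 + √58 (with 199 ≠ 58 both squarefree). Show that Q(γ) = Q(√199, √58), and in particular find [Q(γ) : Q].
[Q(γ) : Q] = 4 (equivalently, Q(γ) = Q(√199, √58))

Obviously Q(γ) ⊆ Q(√199, √58), and [Q(√199, √58):Q] = 4 (since 199, 58 are distinct squarefree integers > 1 with 11542 not a perfect square). To show equality we compute the minimal polynomial of γ. From γ = √199 + √58: γ^2 = 199 + 2√(11542) + 58 = 257 + 2√(11542), so γ^2 - 257 = 2√(11542); squaring, (γ^2 - 257)^2 = 4·11542, i.e. γ^4 - 514γ^2 + 66049 - 46168 = 0, i.e. γ^4 - 514γ^2 + 19881 = 0. So γ is a root of x^4 - 514x^2 + 19881. This polynomial is irreducible over Q: it has no rational root (each ±√199 ± √58 is irrational), and any factorization into two quadratics over Q would force √(11542) ∈ Q (pairing opposite roots) or √199, √58 ∈ Q (other pairings), all impossible. Hence [Q(γ):Q] = 4 = [Q(√199, √58):Q], so Q(γ) = Q(√199, √58).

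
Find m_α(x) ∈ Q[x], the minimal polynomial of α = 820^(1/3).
m_α(x) = x^3 - 820

α satisfies α^3 = 820, so x^3 - 820 annihilates α. By the rational root test, a rational root p/q (in lowest terms) of x^3 - 820 would satisfy p^3 = 820 q^3, forcing q = 1 and p^3 = 820; but 820 is not a perfect cube, contradiction. A monic cubic over Q with no rational root is irreducible (any nontrivial factorization would include a linear factor). Hence x^3 - 820 is the minimal polynomial of α, and in particular [Q(α):Q] = 3.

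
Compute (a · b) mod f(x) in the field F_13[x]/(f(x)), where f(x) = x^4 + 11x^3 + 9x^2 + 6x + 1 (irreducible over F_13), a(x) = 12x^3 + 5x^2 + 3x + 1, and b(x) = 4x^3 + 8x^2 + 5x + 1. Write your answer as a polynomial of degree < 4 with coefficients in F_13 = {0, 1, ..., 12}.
a · b ≡ x^3 + 8x^2 + 4x + 1 (mod f(x))

Multiply in F_13[x]: a(x)·b(x) = (12x^3 + 5x^2 + 3x + 1)·(4x^3 + 8x^2 + 5x + 1) = 9x^6 + 12x^5 + 8x^4 + 2x^2 + 8x + 1. This has degree ≥ 4, so divide by f(x) over F_13: 9x^6 + 12x^5 + 8x^4 + 2x^2 + 8x + 1 = (9x^2 + 4x)·(x^4 + 11x^3 + 9x^2 + 6x + 1) + (x^3 + 8x^2 + 4x + 1). Hence a·b ≡ x^3 + 8x^2 + 4x + 1 (mod f). (F_13[x]/(f) is a field with 13^4 = 28561 elements since f is irreducible of degree 4.)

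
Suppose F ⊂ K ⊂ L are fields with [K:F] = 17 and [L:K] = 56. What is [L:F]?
[L:F] = 952

The tower law says that for any tower of field extensions F ⊂ K ⊂ L with finite degrees, [L:F] = [L:K] · [K:F]. Here this gives [L:F] = 56 · 17 = 952.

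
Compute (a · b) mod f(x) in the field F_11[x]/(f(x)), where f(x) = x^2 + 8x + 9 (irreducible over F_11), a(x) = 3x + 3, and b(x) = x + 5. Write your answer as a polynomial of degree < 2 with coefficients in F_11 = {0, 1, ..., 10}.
a · b ≡ 5x + 10 (mod f(x))

Multiply in F_11[x]: a(x)·b(x) = (3x + 3)·(x + 5) = 3x^2 + 7x + 4. This has degree ≥ 2, so divide by f(x) over F_11: 3x^2 + 7x + 4 = (3)·(x^2 + 8x + 9) + (5x + 10). Hence a·b ≡ 5x + 10 (mod f). (F_11[x]/(f) is a field with 11^2 = 121 elements since f is irreducible of degree 2.)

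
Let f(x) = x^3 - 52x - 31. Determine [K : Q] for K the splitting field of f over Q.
[K : Q] = 6

By the rational root test, any rational root of the monic integer polynomial f(x) = x^3 - 52x - 31 must be an integer dividing the constant term -31, i.e. one of ±{1, 31}. Evaluating: f(1) = -82, f(-1) = 20, f(31) = 28148, f(-31) = -28210; none is 0, so f has no rational root and is therefore irreducible over Q (a cubic with no linear factor over a field is irreducible). For an irreducible cubic, the Galois group is A_3 or S_3 according as the discriminant disc(f) = -4a^3 - 27b^2 = -4·(-52)^3 - 27·(-31)^2 = 536485 is or is not a square in Q. Here disc(f) = 536485 is not a perfect square in Q, so the Galois group of f over Q is not contained in A_3 and must be all of S_3. The splitting field has degree |S_3| = 6 over Q, so [K : Q] = 6.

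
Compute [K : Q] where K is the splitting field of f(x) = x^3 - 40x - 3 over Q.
[K : Q] = 6

By the rational root test, any rational root of the monic integer polynomial f(x) = x^3 - 40x - 3 must be an integer dividing the constant term -3, i.e. one of ±{1, 3}. Evaluating: f(1) = -42, f(-1) = 36, f(3) = -96, f(-3) = 90; none is 0, so f has no rational root and is therefore irreducible over Q (a cubic with no linear factor over a field is irreducible). For an irreducible cubic, the Galois group is A_3 or S_3 according as the discriminant disc(f) = -4a^3 - 27b^2 = -4·(-40)^3 - 27·(-3)^2 = 255757 is or is not a square in Q. Here disc(f) = 255757 is not a perfect square in Q, so the Galois group of f over Q is not contained in A_3 and must be all of S_3. The splitting field has degree |S_3| = 6 over Q, so [K : Q] = 6.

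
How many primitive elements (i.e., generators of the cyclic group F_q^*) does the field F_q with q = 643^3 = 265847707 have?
There are φ(265847706) = 86821632 primitive elements

F_q^* is cyclic of order q - 1 = 265847706. A cyclic group of order m has exactly φ(m) generators. Here m = 265847706 = 2 · 3^2 · 97 · 107 · 1423, so the number of primitive elements is φ(265847706) = 86821632.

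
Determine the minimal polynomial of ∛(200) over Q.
m_α(x) = x^3 - 200

α satisfies α^3 = 200, so x^3 - 200 annihilates α. By the rational root test, a rational root p/q (in lowest terms) of x^3 - 200 would satisfy p^3 = 200 q^3, forcing q = 1 and p^3 = 200; but 200 is not a perfect cube, contradiction. A monic cubic over Q with no rational root is irreducible (any nontrivial factorization would include a linear factor). Hence x^3 - 200 is the minimal polynomial of α, and in particular [Q(α):Q] = 3.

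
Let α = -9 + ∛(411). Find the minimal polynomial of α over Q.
m_α(x) = x^3 + 27x^2 + 243x + 318

Set β = α + 9 = ∛(411), so β^3 = 411. Then (α + 9)^3 - 411 = 0, i.e. α is a root of g(x) = (x + 9)^3 - 411 = x^3 + 27x^2 + 243x + 318. Since g(x) = h(x + 9) where h(x) = x^3 - 411, and h is irreducible over Q (because 411 is not a perfect cube, so h has no rational root, and a monic cubic with no rational root is irreducible), g is also irreducible (irreducibility is preserved under the substitution x → x + 9). Hence m_α(x) = x^3 + 27x^2 + 243x + 318.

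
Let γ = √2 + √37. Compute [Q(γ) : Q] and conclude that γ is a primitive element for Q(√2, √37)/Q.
[Q(γ) : Q] = 4 (equivalently, Q(γ) = Q(√2, √37))

Obviously Q(γ) ⊆ Q(√2, √37), and [Q(√2, √37):Q] = 4 (since 2, 37 are distinct squarefree integers > 1 with 74 not a perfect square). To show equality we compute the minimal polynomial of γ. From γ = √2 + √37: γ^2 = 2 + 2√(74) + 37 = 39 + 2√(74), so γ^2 - 39 = 2√(74); squaring, (γ^2 - 39)^2 = 4·74, i.e. γ^4 - 78γ^2 + 1521 - 296 = 0, i.e. γ^4 - 78γ^2 + 1225 = 0. So γ is a root of x^4 - 78x^2 + 1225. This polynomial is irreducible over Q: it has no rational root (each ±√2 ± √37 is irrational), and any factorization into two quadratics over Q would force √(74) ∈ Q (pairing opposite roots) or √2, √37 ∈ Q (other pairings), all impossible. Hence [Q(γ):Q] = 4 = [Q(√2, √37):Q], so Q(γ) = Q(√2, √37).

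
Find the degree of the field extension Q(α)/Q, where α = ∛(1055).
[Q(α):Q] = 3

The minimal polynomial of α is x^3 - 1055, irreducible over Q since 1055 is not a perfect cube (so x^3 - 1055 has no rational root). Hence [Q(α):Q] = deg(m_α) = 3.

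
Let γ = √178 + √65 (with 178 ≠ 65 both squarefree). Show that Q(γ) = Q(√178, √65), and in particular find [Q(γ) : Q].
[Q(γ) : Q] = 4 (equivalently, Q(γ) = Q(√178, √65))

Obviously Q(γ) ⊆ Q(√178, √65), and [Q(√178, √65):Q] = 4 (since 178, 65 are distinct squarefree integers > 1 with 11570 not a perfect square). To show equality we compute the minimal polynomial of γ. From γ = √178 + √65: γ^2 = 178 + 2√(11570) + 65 = 243 + 2√(11570), so γ^2 - 243 = 2√(11570); squaring, (γ^2 - 243)^2 = 4·11570, i.e. γ^4 - 486γ^2 + 59049 - 46280 = 0, i.e. γ^4 - 486γ^2 + 12769 = 0. So γ is a root of x^4 - 486x^2 + 12769. This polynomial is irreducible over Q: it has no rational root (each ±√178 ± √65 is irrational), and any factorization into two quadratics over Q would force √(11570) ∈ Q (pairing opposite roots) or √178, √65 ∈ Q (other pairings), all impossible. Hence [Q(γ):Q] = 4 = [Q(√178, √65):Q], so Q(γ) = Q(√178, √65).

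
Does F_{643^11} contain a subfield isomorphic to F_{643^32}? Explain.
No: F_{643^32} is not a subfield of F_{643^11}

F_{p^m} embeds in F_{p^n} iff m | n. Here 32 ∤ 11 (since 11 = 0·32 + 11 with remainder 11 ≠ 0), so F_{643^32} is not a subfield of F_{643^11}. Equivalently: if it were, the tower law would give 32 = [F_{643^32}:F_643] dividing [F_{643^11}:F_643] = 11, contradiction.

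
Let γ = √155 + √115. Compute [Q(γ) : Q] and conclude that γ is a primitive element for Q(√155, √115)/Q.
[Q(γ) : Q] = 4 (equivalently, Q(γ) = Q(√155, √115))

Obviously Q(γ) ⊆ Q(√155, √115), and [Q(√155, √115):Q] = 4 (since 155, 115 are distinct squarefree integers > 1 with 17825 not a perfect square). To show equality we compute the minimal polynomial of γ. From γ = √155 + √115: γ^2 = 155 + 2√(17825) + 115 = 270 + 2√(17825), so γ^2 - 270 = 2√(17825); squaring, (γ^2 - 270)^2 = 4·17825, i.e. γ^4 - 540γ^2 + 72900 - 71300 = 0, i.e. γ^4 - 540γ^2 + 1600 = 0. So γ is a root of x^4 - 540x^2 + 1600. This polynomial is irreducible over Q: it has no rational root (each ±√155 ± √115 is irrational), and any factorization into two quadratics over Q would force √(17825) ∈ Q (pairing opposite roots) or √155, √115 ∈ Q (other pairings), all impossible. Hence [Q(γ):Q] = 4 = [Q(√155, √115):Q], so Q(γ) = Q(√155, √115).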